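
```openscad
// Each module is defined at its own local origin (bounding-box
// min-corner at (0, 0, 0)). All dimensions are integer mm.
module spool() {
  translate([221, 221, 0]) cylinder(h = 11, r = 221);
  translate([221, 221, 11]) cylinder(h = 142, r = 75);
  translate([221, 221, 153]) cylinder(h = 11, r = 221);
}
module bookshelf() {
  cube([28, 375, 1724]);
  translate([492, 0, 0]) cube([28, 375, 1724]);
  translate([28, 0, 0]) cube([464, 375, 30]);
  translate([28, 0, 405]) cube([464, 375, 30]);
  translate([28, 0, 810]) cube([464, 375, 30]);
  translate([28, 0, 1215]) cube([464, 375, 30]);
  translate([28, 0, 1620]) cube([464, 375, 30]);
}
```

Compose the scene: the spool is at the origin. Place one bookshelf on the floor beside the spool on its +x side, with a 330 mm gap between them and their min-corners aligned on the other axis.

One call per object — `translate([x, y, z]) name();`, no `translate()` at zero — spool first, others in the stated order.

spool();
translate([772, 0, 0]) bookshelf();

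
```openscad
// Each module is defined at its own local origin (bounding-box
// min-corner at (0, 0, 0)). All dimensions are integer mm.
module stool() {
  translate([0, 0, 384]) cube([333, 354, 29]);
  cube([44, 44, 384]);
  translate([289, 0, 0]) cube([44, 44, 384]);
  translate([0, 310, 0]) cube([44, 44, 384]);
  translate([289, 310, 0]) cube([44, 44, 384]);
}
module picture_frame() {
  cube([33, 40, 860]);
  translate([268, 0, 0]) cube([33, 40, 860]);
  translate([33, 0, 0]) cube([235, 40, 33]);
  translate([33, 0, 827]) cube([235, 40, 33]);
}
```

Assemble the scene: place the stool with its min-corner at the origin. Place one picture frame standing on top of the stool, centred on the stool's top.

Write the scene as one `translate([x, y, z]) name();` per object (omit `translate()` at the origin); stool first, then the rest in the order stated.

stool();
translate([16, 157, 413]) picture_frame();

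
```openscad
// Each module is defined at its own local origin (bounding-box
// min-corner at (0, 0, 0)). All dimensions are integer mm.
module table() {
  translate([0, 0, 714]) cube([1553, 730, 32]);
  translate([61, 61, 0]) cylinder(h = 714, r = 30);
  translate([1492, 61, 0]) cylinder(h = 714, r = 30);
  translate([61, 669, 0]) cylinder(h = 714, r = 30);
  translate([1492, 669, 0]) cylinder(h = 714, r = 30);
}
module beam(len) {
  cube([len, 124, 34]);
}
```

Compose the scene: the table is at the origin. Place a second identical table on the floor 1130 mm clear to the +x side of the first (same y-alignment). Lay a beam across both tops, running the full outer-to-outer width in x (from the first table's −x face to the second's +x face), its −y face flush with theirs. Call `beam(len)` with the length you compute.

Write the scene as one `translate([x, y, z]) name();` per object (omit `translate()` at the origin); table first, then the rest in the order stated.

table();
translate([2683, 0, 0]) table();
translate([0, 0, 746]) beam(4236);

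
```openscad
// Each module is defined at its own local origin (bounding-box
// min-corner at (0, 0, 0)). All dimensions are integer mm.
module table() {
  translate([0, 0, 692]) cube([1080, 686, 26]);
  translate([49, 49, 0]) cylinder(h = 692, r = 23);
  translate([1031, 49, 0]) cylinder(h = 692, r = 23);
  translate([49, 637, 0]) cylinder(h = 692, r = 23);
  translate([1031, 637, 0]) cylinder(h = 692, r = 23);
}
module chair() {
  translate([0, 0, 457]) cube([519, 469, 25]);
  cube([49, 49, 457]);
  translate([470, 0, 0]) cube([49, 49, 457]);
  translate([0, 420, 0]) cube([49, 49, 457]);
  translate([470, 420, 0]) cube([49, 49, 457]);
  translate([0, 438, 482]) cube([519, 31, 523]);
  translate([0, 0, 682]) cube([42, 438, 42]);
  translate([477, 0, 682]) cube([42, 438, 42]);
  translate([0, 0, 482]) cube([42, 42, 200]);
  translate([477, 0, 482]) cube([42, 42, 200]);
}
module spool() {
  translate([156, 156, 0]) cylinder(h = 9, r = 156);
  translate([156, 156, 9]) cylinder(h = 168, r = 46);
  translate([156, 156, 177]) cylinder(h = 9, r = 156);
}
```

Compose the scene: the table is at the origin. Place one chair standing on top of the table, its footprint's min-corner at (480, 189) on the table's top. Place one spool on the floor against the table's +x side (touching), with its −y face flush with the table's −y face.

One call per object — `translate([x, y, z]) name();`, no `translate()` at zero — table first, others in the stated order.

table();
translate([480, 189, 718]) chair();
translate([1080, 0, 0]) spool();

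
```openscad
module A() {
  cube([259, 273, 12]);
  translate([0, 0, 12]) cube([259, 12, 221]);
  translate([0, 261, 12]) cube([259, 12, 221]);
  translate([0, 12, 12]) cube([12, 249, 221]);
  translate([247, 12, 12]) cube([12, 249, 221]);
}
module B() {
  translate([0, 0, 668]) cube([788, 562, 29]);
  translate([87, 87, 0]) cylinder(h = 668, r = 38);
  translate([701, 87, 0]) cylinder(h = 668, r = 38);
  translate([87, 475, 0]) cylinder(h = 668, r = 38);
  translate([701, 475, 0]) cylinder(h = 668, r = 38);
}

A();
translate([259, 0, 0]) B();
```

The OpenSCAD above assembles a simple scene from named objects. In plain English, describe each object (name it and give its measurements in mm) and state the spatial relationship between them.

A is an open storage box with external size 259×273×233 mm and wall thickness 12 mm (the base is also 12 mm thick). The base covers the whole footprint; the four walls stand on the base, with the y-facing walls full-width and the x-facing walls fitting between their inner faces.

B is a rectangular dining table. The top is 788×562×29 mm with its upper surface at z = 697 mm. It stands on four round legs of 76 mm diameter, each leg's bounding box inset 49 mm from the nearest pair of top edges, running from the floor to the underside of the top.

The table is against the open box's +x side, with their −y faces flush.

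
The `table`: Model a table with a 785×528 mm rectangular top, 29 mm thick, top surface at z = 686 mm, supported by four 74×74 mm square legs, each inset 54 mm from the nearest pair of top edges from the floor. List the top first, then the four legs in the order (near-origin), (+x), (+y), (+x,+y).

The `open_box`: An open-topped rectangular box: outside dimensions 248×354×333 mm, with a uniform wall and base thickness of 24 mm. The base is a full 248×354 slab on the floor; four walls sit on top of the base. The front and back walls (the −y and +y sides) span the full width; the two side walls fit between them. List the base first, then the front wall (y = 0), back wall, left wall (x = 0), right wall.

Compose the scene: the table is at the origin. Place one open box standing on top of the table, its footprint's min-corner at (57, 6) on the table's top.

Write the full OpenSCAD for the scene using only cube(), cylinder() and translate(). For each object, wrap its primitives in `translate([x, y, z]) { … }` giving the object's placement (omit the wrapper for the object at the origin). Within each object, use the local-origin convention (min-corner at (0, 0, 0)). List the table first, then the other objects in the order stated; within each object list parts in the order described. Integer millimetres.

translate([0, 0, 657]) cube([785, 528, 29]);
translate([54, 54, 0]) cube([74, 74, 657]);
translate([657, 54, 0]) cube([74, 74, 657]);
translate([54, 400, 0]) cube([74, 74, 657]);
translate([657, 400, 0]) cube([74, 74, 657]);
translate([57, 6, 686]) {
  cube([248, 354, 24]);
  translate([0, 0, 24]) cube([248, 24, 309]);
  translate([0, 330, 24]) cube([248, 24, 309]);
  translate([0, 24, 24]) cube([24, 306, 309]);
  translate([224, 24, 24]) cube([24, 306, 309]);
}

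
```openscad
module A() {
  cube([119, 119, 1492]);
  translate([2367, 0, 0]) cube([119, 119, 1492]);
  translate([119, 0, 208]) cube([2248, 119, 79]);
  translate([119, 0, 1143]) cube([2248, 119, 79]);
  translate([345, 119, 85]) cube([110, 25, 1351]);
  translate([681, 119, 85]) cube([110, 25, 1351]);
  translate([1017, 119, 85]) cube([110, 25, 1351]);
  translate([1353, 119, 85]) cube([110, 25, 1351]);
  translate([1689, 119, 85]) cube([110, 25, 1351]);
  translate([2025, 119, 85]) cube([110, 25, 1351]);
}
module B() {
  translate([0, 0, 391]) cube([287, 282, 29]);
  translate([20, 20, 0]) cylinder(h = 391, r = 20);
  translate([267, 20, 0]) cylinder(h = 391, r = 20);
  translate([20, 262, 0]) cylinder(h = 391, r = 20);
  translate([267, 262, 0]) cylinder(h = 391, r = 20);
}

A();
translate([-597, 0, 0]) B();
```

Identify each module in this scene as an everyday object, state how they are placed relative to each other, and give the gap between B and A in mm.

A is a fence section. B is a stool. The stool is on the floor beside the fence section on its −x side. The gap between the stool and the fence section is 310 mm.

The stool's nearest face is 310 mm from the fence section's −x face.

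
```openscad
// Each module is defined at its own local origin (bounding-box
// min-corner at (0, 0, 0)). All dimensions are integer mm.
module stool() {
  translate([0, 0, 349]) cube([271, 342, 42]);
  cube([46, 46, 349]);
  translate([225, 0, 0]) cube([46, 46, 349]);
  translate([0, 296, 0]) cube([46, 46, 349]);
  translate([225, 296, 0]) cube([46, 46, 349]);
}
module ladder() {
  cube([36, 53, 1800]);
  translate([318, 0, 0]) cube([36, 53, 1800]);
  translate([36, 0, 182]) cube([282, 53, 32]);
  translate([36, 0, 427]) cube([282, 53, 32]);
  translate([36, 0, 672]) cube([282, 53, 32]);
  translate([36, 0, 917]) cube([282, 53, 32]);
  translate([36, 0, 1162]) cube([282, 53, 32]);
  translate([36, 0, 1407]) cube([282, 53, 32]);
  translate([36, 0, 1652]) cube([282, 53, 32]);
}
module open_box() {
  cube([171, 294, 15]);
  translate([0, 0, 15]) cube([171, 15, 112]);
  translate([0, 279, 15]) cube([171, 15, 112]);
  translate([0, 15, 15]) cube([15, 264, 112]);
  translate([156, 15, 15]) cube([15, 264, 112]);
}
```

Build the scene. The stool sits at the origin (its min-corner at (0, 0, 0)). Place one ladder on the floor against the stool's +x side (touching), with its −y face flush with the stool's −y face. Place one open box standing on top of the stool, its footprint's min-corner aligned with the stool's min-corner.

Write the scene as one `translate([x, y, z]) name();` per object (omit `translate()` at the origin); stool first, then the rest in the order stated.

stool();
translate([271, 0, 0]) ladder();
translate([0, 0, 391]) open_box();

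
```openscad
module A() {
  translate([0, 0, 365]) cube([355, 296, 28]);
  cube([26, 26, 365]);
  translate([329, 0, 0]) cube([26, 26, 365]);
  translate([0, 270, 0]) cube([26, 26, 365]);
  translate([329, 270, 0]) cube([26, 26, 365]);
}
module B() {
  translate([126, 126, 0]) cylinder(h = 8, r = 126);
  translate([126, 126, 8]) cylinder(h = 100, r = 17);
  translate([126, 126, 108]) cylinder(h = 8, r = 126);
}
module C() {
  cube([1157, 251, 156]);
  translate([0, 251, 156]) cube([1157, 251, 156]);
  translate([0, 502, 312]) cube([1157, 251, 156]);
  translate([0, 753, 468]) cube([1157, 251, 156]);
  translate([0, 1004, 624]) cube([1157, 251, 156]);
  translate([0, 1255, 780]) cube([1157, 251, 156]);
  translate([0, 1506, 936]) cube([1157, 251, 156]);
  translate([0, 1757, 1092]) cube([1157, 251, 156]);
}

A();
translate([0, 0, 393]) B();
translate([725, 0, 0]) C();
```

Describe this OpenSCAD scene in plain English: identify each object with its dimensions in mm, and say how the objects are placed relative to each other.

A is a four-legged stool. The seat is 355×296 mm, 28 mm thick, top at z = 393 mm. It stands on four square legs, each 26×26 mm in cross-section, from z = 0 to the seat underside, each flush with a corner of the seat.

B is a spool: two coaxial disc flanges of radius 126 mm and thickness 8 mm, joined by a core cylinder of radius 17 mm and height 100 mm. The lower flange rests on z = 0 and the three cylinders share a vertical axis.

C is a run of 8 identical solid stair steps. Each tread is 1157×251 mm and each step block is 156 mm high. Step 1 rests on the floor; step k is offset from step 1 by (k−1)×251 mm in y and (k−1)×156 mm in z.

The spool is on top of the stool. The staircase is on the floor beside the stool on its +x side.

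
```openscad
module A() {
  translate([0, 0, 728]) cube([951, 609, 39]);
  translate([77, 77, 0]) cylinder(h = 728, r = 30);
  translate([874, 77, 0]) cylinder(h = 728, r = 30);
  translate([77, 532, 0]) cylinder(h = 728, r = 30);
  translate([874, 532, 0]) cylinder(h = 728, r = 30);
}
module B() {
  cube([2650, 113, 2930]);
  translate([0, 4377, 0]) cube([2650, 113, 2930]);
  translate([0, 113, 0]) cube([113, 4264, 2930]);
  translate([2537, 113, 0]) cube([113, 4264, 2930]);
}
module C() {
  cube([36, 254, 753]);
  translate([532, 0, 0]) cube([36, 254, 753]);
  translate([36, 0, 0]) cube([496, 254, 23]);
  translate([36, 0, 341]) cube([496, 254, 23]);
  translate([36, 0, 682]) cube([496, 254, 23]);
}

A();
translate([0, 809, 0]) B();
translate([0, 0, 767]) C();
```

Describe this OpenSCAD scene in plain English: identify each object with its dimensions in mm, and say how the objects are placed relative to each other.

A is a table with a 951×609 mm rectangular top, 39 mm thick, top surface at z = 767 mm, supported by four round legs of 60 mm diameter, each leg's bounding box inset 47 mm from the nearest pair of top edges, running from the floor.

B is a box-shaped house frame (walls only): outside footprint 2650×4490 mm, wall height 2930 mm, wall thickness 113 mm. The two y-facing walls run the full x-width; the two x-facing walls fit between the inner faces of the y-facing walls.

C is a bookshelf 568 mm wide overall, 254 mm deep and 753 mm tall. The two sides are 36 mm thick vertical panels. 3 horizontal shelves of 23 mm thickness span between the inner faces of the sides; the lowest shelf sits on the floor and shelves are stacked with a clear vertical gap of 318 mm between each pair.

The house frame is on the floor beside the table on its +y side. The bookshelf is on top of the table.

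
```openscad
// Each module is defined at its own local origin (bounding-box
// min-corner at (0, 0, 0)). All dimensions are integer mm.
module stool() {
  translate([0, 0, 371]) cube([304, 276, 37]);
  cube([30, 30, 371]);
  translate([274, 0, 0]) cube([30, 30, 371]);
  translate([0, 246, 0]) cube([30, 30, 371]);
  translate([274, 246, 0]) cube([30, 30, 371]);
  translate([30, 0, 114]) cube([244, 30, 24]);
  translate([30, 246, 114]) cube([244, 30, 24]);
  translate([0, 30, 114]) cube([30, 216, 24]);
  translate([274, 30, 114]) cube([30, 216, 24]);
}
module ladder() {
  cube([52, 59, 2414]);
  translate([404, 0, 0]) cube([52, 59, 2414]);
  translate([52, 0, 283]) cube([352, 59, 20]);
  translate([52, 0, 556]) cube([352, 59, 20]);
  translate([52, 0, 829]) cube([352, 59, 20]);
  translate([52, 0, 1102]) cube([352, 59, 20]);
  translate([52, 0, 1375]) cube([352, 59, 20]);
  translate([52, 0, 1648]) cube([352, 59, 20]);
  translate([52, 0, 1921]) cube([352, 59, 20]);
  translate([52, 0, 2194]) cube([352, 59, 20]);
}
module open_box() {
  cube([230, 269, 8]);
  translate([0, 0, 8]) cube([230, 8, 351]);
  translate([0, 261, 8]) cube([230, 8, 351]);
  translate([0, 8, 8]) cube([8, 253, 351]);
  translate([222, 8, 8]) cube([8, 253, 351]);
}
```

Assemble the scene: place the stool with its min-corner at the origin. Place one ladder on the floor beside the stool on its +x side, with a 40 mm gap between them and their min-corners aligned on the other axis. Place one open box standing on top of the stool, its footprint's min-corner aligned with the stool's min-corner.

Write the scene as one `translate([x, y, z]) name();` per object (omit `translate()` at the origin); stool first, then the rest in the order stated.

stool();
translate([344, 0, 0]) ladder();
translate([0, 0, 408]) open_box();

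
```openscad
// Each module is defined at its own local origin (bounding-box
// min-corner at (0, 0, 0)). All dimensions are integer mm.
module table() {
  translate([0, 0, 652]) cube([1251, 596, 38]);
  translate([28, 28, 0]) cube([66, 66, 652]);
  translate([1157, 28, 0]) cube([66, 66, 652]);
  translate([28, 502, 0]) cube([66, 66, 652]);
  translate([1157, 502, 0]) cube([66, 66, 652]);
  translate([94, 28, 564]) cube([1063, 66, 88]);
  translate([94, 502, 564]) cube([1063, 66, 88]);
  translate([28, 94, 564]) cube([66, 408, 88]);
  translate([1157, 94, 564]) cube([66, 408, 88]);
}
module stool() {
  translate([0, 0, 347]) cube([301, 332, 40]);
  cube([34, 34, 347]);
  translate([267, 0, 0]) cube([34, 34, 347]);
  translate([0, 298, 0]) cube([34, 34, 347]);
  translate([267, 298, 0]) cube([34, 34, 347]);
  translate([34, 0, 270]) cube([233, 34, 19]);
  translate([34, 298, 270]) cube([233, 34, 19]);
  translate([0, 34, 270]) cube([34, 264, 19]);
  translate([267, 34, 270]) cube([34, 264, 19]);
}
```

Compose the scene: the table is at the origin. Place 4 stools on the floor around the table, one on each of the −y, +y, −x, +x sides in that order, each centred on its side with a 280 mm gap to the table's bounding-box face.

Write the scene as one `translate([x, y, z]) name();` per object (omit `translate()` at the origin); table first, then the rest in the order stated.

table();
translate([475, -612, 0]) stool();
translate([475, 876, 0]) stool();
translate([-581, 132, 0]) stool();
translate([1531, 132, 0]) stool();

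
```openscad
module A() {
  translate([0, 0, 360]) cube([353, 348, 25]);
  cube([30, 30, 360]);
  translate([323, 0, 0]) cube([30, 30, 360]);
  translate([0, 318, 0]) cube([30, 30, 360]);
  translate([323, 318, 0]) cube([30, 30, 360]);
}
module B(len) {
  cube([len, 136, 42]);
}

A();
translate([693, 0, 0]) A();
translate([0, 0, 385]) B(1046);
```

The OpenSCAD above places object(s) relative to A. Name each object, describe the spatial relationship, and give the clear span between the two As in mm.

A is a stool. B is a beam. A beam spans the tops of two stools. The clear span between the two stools is 340 mm.

Second stool starts at x = 693; first ends at x = 353; clear span = 693 − 353 = 340 mm.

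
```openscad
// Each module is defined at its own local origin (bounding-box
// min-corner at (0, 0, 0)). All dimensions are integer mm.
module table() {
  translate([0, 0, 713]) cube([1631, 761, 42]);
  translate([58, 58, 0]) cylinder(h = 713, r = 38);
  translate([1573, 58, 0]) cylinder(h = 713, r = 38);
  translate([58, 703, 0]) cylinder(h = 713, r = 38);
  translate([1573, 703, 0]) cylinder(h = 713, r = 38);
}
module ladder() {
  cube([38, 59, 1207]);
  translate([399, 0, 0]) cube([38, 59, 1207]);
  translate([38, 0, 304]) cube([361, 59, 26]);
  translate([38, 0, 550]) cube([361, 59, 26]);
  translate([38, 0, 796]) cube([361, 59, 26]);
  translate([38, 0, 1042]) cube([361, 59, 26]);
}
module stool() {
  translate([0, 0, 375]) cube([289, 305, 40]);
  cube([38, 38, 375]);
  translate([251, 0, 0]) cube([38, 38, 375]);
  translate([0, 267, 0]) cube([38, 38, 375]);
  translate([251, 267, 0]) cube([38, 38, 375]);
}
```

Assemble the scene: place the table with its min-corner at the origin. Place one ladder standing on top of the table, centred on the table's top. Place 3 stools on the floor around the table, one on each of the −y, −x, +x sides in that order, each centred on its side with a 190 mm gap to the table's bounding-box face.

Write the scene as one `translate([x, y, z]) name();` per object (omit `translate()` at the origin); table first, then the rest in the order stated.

table();
translate([597, 351, 755]) ladder();
translate([671, -495, 0]) stool();
translate([-479, 228, 0]) stool();
translate([1821, 228, 0]) stool();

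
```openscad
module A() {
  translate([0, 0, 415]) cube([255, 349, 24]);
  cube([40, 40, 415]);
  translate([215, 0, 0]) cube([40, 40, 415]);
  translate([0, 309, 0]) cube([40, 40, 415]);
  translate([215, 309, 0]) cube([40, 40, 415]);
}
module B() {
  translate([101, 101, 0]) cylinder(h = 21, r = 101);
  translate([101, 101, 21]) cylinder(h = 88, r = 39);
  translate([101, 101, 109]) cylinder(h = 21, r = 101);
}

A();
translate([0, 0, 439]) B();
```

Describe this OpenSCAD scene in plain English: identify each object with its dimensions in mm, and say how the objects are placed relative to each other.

A is a four-legged stool. The seat is 255×349 mm, 24 mm thick, top at z = 439 mm. It stands on four square legs, each 40×40 mm in cross-section, from z = 0 to the seat underside, each flush with a corner of the seat.

B is a spool: two coaxial disc flanges of radius 101 mm and thickness 21 mm, joined by a core cylinder of radius 39 mm and height 88 mm. The lower flange rests on z = 0 and the three cylinders share a vertical axis.

The spool is on top of the stool.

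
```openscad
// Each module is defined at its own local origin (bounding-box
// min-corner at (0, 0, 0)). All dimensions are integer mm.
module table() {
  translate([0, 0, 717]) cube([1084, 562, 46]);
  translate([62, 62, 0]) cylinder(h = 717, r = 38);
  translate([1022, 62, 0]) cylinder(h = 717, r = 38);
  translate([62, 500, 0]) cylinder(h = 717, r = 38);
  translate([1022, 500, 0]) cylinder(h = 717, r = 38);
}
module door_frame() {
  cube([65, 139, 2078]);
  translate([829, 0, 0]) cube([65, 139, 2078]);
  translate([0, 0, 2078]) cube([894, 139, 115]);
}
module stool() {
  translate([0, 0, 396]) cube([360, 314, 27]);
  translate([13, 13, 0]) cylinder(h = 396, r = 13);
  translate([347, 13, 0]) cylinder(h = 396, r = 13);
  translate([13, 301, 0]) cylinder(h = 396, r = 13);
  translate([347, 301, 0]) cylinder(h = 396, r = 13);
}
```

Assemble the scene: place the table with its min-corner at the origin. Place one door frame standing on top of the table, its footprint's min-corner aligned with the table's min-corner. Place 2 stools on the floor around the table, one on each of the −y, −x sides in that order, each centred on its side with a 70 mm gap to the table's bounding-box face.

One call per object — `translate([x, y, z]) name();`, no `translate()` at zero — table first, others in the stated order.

table();
translate([0, 0, 763]) door_frame();
translate([362, -384, 0]) stool();
translate([-430, 124, 0]) stool();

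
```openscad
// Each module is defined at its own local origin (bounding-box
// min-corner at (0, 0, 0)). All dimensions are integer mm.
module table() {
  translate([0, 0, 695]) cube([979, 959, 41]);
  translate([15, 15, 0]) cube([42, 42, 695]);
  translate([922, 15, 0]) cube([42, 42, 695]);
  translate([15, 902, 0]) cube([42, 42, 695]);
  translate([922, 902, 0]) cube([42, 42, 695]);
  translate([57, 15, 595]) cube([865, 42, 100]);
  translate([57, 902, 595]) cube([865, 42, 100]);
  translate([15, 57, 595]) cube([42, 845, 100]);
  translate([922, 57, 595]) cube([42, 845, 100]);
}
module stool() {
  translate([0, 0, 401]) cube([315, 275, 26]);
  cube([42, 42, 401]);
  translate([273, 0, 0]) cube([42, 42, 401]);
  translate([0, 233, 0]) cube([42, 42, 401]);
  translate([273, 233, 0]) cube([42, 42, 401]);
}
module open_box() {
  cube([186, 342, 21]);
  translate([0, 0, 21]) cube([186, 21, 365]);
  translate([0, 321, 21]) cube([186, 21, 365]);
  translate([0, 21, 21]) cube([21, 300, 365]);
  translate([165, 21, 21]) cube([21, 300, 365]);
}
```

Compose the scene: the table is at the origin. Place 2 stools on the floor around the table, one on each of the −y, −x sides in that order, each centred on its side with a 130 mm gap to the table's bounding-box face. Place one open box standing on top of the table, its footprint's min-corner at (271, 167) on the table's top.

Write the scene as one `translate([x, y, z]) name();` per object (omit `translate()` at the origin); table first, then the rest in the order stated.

table();
translate([332, -405, 0]) stool();
translate([-445, 342, 0]) stool();
translate([271, 167, 736]) open_box();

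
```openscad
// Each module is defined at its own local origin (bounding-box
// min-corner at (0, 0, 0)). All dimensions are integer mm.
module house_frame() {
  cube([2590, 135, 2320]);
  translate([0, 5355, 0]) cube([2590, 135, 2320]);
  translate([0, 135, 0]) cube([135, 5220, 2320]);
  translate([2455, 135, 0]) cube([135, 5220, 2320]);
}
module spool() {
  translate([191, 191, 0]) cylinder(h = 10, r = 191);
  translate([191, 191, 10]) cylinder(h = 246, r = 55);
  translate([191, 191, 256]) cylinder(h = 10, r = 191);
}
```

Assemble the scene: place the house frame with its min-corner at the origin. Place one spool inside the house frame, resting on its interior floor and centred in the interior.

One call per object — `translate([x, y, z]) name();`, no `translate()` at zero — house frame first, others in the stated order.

house_frame();
translate([1104, 2554, 0]) spool();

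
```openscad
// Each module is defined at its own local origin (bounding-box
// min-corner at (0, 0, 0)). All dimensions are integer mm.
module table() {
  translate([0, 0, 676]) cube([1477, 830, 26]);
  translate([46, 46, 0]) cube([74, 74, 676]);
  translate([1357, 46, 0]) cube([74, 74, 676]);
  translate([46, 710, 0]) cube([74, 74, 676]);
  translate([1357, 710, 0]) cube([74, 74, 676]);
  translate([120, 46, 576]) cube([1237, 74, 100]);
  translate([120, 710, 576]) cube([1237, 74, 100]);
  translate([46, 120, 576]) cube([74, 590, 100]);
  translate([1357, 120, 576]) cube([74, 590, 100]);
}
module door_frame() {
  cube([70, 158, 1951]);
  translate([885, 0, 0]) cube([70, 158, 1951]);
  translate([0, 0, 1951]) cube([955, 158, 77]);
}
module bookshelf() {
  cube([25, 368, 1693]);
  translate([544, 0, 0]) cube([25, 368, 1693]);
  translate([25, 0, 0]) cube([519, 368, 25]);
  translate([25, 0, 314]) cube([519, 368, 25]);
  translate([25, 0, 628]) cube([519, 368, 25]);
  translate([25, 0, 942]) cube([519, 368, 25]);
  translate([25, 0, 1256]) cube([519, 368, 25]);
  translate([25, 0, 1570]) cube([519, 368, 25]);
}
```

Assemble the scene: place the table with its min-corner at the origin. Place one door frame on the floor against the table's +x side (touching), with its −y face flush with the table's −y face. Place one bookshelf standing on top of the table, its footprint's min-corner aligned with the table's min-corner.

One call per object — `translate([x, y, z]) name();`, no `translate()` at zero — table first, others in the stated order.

table();
translate([1477, 0, 0]) door_frame();
translate([0, 0, 702]) bookshelf();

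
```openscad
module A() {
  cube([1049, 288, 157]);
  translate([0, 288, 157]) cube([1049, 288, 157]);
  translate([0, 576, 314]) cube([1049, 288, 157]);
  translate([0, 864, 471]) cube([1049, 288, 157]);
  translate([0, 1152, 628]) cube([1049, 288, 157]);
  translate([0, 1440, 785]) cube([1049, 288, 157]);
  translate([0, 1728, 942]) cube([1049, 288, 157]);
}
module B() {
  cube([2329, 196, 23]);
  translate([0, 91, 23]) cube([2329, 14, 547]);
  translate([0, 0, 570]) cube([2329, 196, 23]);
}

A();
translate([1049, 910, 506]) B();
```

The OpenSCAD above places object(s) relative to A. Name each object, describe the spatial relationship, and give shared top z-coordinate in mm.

A is a staircase. B is an I-beam. The I-beam is beside the staircase with their tops flush at z = 1099. The shared top z-coordinate is 1099 mm.

Both tops at z = 1099 mm.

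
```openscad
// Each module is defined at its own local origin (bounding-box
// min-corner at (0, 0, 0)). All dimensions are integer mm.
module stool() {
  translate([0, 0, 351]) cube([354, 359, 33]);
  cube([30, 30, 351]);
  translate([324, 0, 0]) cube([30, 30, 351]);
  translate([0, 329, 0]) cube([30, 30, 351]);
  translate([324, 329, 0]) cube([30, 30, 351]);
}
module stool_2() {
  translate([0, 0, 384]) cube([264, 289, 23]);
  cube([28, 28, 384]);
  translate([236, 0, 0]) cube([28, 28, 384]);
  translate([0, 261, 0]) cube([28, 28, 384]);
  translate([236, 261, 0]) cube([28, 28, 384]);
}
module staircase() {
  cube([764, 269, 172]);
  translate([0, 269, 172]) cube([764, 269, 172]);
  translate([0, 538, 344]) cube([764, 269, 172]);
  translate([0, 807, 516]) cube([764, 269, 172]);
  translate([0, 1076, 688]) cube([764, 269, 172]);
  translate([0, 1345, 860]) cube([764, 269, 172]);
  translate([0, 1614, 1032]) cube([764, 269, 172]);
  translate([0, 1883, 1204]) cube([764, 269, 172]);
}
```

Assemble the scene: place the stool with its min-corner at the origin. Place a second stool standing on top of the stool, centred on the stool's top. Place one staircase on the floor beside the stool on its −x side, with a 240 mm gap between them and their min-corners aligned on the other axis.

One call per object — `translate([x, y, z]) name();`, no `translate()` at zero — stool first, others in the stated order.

stool();
translate([45, 35, 384]) stool_2();
translate([-1004, 0, 0]) staircase();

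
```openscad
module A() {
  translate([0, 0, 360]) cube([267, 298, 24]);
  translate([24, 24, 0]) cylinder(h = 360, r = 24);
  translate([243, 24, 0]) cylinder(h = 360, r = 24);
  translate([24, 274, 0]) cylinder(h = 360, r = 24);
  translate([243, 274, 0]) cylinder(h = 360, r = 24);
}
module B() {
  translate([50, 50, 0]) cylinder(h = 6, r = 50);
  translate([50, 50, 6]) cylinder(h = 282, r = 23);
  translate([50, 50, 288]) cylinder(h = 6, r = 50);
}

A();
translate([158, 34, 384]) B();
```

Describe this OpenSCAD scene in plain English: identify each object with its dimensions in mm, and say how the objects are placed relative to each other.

A is a simple wooden stool: a rectangular seat 267 mm (x) by 298 mm (y), 24 mm thick, top face at z = 384 mm, on four round legs, each 48 mm in diameter. The legs rest on z = 0, each leg's axis is inset half a diameter from the nearest pair of seat edges (so the leg's bounding box is flush with the corner).

B is a spool: two coaxial disc flanges of radius 50 mm and thickness 6 mm, joined by a core cylinder of radius 23 mm and height 282 mm. The lower flange rests on z = 0 and the three cylinders share a vertical axis.

The spool is on top of the stool.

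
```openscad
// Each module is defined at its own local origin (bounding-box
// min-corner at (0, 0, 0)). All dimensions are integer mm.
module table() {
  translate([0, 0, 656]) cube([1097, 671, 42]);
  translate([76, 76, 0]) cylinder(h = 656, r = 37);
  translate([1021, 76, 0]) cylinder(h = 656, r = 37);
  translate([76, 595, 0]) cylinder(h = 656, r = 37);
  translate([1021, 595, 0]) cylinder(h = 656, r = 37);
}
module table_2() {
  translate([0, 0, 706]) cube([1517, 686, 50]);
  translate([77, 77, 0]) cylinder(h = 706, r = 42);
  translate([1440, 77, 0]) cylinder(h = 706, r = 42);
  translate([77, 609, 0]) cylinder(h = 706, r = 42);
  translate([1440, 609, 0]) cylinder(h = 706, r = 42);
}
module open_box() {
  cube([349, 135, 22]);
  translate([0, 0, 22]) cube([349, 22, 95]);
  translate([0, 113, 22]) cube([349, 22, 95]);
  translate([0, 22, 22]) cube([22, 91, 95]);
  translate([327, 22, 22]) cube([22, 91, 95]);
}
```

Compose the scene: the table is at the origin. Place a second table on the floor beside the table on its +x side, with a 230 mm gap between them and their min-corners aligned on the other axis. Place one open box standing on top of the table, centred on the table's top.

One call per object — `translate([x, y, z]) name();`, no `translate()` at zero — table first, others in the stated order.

table();
translate([1327, 0, 0]) table_2();
translate([374, 268, 698]) open_box();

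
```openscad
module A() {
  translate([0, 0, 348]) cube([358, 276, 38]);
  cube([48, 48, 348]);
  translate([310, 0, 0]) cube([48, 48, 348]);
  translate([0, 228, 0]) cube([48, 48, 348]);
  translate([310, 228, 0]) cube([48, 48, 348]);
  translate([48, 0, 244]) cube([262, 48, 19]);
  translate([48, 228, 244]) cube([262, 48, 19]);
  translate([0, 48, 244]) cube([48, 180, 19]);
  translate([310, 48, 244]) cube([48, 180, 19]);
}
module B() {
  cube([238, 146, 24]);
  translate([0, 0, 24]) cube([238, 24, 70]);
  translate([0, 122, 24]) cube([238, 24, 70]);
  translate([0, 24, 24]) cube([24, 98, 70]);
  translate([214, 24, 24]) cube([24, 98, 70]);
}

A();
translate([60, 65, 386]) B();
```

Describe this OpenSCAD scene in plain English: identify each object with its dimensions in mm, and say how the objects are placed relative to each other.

A is a four-legged stool. The seat is 358×276 mm, 38 mm thick, top at z = 386 mm. It stands on four square legs, each 48×48 mm in cross-section, from z = 0 to the seat underside, each flush with a corner of the seat. Four stretchers, 48 mm wide and 19 mm tall, connect adjacent legs with their undersides at z = 244 mm, each running between the inner faces of the legs it joins and aligned with the legs' outer faces on the other axis.

B is an open storage box with external size 238×146×94 mm and wall thickness 24 mm (the base is also 24 mm thick). The base covers the whole footprint; the four walls stand on the base, with the y-facing walls full-width and the x-facing walls fitting between their inner faces.

The open box is on top of the stool, centred.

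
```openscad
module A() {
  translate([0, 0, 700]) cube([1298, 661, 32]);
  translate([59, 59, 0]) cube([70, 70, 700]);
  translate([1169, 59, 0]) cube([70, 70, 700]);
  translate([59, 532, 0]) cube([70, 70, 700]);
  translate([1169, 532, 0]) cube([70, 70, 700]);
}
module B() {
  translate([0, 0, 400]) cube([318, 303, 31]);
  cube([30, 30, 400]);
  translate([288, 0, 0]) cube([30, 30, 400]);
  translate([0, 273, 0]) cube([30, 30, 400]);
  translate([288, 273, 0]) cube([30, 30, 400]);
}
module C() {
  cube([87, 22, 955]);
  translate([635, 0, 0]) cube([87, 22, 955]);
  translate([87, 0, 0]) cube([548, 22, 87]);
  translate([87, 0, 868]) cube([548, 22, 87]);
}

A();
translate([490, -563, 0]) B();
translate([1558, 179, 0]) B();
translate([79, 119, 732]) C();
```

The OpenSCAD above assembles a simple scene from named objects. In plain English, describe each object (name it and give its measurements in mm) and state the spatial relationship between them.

A is a table: top 1298 mm (x) × 661 mm (y), 32 mm thick, upper face at z = 732 mm, on four 70×70 mm square legs, each inset 59 mm from the nearest pair of top edges, running from z = 0 to the bottom of the top.

B is a four-legged stool. The seat is a 318×303×31 mm slab whose top surface is at z = 431 mm; four square legs, each 30×30 mm in cross-section, run from the floor (z = 0) to the underside of the seat, each flush with a corner of the seat.

C is a rectangular picture frame lying in the x–z plane (depth along y). The opening is 548 mm wide (x) by 781 mm tall (z), surrounded by a border 87 mm wide on all four sides. The frame is 22 mm deep and is made of two full-height vertical stiles with two horizontal rails fitted between them.

Two stools sit around the table at the −y, +x sides. The picture frame is on top of the table.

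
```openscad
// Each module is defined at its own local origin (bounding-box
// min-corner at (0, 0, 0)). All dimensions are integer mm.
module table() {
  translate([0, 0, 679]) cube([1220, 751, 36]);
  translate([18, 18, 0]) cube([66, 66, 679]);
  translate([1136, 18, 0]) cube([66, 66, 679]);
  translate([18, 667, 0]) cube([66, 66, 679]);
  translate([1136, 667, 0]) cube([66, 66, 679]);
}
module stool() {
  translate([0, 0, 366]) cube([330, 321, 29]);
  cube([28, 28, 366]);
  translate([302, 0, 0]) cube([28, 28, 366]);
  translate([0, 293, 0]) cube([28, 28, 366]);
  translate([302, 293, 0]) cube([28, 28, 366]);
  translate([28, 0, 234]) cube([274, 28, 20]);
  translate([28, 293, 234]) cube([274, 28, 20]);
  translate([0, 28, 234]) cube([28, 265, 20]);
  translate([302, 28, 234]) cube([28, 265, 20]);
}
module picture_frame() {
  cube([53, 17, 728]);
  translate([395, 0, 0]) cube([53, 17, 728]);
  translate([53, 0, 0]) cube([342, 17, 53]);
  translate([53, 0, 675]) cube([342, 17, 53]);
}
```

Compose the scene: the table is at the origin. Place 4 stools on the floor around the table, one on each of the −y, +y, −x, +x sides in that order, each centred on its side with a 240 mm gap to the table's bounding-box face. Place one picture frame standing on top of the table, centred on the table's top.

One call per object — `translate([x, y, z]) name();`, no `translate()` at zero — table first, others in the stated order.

table();
translate([445, -561, 0]) stool();
translate([445, 991, 0]) stool();
translate([-570, 215, 0]) stool();
translate([1460, 215, 0]) stool();
translate([386, 367, 715]) picture_frame();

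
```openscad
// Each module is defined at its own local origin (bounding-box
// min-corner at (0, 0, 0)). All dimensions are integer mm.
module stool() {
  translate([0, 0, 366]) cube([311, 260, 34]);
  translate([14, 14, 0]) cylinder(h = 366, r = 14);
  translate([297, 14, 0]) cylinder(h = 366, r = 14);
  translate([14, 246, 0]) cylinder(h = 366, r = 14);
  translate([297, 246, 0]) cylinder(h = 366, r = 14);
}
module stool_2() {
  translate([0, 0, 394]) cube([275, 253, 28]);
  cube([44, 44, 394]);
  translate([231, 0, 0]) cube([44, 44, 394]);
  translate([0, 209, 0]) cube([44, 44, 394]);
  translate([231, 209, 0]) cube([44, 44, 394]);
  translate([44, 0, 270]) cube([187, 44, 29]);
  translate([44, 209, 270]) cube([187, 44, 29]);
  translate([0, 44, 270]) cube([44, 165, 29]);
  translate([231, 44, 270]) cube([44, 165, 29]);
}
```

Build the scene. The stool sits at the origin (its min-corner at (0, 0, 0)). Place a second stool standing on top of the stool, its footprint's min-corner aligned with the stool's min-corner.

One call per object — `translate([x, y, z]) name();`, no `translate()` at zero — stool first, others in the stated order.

stool();
translate([0, 0, 400]) stool_2();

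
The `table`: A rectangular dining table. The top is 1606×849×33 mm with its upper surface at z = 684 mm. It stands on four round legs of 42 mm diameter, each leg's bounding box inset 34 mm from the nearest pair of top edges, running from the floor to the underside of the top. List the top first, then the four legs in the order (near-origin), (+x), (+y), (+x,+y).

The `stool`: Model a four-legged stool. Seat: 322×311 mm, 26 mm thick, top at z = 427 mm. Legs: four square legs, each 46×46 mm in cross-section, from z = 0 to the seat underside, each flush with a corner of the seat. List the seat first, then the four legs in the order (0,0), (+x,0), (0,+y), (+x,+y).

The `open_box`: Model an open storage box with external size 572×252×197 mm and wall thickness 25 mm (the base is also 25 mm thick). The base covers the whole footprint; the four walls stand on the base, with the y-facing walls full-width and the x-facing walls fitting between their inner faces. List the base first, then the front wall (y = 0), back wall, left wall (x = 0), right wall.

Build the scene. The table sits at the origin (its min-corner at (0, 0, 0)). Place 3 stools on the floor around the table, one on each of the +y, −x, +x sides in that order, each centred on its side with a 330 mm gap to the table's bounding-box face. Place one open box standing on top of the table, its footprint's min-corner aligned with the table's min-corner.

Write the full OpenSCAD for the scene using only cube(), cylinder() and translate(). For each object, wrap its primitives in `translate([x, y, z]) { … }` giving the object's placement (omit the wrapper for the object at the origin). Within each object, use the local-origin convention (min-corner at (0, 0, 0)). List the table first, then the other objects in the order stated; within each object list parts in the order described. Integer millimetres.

translate([0, 0, 651]) cube([1606, 849, 33]);
translate([55, 55, 0]) cylinder(h = 651, r = 21);
translate([1551, 55, 0]) cylinder(h = 651, r = 21);
translate([55, 794, 0]) cylinder(h = 651, r = 21);
translate([1551, 794, 0]) cylinder(h = 651, r = 21);
translate([642, 1179, 0]) {
  translate([0, 0, 401]) cube([322, 311, 26]);
  cube([46, 46, 401]);
  translate([276, 0, 0]) cube([46, 46, 401]);
  translate([0, 265, 0]) cube([46, 46, 401]);
  translate([276, 265, 0]) cube([46, 46, 401]);
}
translate([-652, 269, 0]) {
  translate([0, 0, 401]) cube([322, 311, 26]);
  cube([46, 46, 401]);
  translate([276, 0, 0]) cube([46, 46, 401]);
  translate([0, 265, 0]) cube([46, 46, 401]);
  translate([276, 265, 0]) cube([46, 46, 401]);
}
translate([1936, 269, 0]) {
  translate([0, 0, 401]) cube([322, 311, 26]);
  cube([46, 46, 401]);
  translate([276, 0, 0]) cube([46, 46, 401]);
  translate([0, 265, 0]) cube([46, 46, 401]);
  translate([276, 265, 0]) cube([46, 46, 401]);
}
translate([0, 0, 684]) {
  cube([572, 252, 25]);
  translate([0, 0, 25]) cube([572, 25, 172]);
  translate([0, 227, 25]) cube([572, 25, 172]);
  translate([0, 25, 25]) cube([25, 202, 172]);
  translate([547, 25, 25]) cube([25, 202, 172]);
}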